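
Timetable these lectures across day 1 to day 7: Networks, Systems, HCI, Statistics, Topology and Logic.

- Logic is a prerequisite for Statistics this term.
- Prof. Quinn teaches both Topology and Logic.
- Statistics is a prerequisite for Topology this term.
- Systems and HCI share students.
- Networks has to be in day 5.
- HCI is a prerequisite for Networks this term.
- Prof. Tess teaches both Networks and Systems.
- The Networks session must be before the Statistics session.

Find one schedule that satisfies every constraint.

HCI in day 1; Systems in day 2; Networks in day 5; Topology in day 7; Logic in day 1; Statistics in day 6

Checking: Logic(day 1) before Statistics(day 6); Networks(day 5) before Statistics(day 6); Statistics(day 6) before Topology(day 7); HCI(day 1) before Networks(day 5); Topology(day 7) != Logic(day 1); Networks(day 5) != Systems(day 2); Systems(day 2) != HCI(day 1); Networks=day 5 in [day 5,day 5].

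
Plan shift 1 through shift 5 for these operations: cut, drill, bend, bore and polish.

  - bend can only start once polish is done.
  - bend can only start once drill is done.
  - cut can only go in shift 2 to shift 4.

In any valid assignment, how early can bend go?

shift 2

Precedence pushes bend to at least shift 2.
bend at shift 2 is achievable: polish -> shift 1, bend -> shift 2, cut -> shift 2, bore -> shift 1, drill -> shift 1.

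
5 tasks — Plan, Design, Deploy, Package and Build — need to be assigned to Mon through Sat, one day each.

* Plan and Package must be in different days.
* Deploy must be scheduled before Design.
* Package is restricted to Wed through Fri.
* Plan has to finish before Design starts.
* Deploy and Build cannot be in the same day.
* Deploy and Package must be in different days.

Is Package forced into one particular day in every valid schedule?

Package can be Wed (e.g. Design=Tue; Package=Wed; Plan=Mon; Build=Tue; Deploy=Mon) or Thu (e.g. Plan in Mon, Deploy in Mon, Package in Thu, Design in Tue, Build in Tue).

No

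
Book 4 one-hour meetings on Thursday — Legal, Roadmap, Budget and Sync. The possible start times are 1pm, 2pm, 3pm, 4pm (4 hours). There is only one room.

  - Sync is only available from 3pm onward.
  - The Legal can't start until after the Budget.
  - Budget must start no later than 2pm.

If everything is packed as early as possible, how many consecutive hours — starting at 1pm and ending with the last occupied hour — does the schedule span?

The precedence chain requires at least 2 distinct hours.
With at most 1 per hour and 4 meetings, at least 4 hours are needed.
Sync can't be placed before 3pm — that is hour 3 counting from 1pm — so the schedule must run through at least 3 hours.
4 works (last occupied hour: 4pm): for example Roadmap in 4pm; Sync in 3pm; Budget in 1pm; Legal in 2pm.

4 hours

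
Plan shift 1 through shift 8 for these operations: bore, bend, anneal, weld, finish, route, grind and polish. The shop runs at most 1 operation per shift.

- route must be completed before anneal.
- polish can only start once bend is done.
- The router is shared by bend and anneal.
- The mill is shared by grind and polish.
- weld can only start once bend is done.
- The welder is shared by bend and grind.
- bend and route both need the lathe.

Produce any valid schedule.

finish in shift 7; weld in shift 4; route in shift 2; bore in shift 6; anneal in shift 3; polish in shift 5; grind in shift 8; bend in shift 1

Checking: route(shift 2) before anneal(shift 3); bend(shift 1) before weld(shift 4); bend(shift 1) before polish(shift 5); bend(shift 1) != anneal(shift 3); bend(shift 1) != grind(shift 8); grind(shift 8) != polish(shift 5); bend(shift 1) != route(shift 2); max 1 per shift (cap 1).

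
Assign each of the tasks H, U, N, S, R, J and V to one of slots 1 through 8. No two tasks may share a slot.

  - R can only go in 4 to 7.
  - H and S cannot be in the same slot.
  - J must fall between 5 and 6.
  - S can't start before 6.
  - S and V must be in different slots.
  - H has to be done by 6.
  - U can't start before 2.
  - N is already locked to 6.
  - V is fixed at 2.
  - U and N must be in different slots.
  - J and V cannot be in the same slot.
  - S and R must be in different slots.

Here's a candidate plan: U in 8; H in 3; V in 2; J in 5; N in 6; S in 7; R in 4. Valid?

H has to be done by 6 — holds.
R can only go in 4 to 7 — holds.
No two tasks may share a slot — holds.
J must fall between 5 and 6 — holds.
S and V must be in different slots — holds.
S can't start before 6 — holds.
U can't start before 2 — holds.
J and V cannot be in the same slot — holds.
N is already locked to 6 — holds.
U and N must be in different slots — holds.
H and S cannot be in the same slot — holds.
V is fixed at 2 — holds.
S and R must be in different slots — holds.

Yes, all constraints hold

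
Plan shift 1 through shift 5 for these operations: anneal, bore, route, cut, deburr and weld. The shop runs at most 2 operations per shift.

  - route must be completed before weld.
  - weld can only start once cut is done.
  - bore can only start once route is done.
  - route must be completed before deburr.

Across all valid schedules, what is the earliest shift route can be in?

shift 1

Downstream work caps route at shift 4.
route at shift 1 is achievable: deburr=shift 3; bore=shift 2; weld=shift 2; anneal=shift 3; cut=shift 1; route=shift 1.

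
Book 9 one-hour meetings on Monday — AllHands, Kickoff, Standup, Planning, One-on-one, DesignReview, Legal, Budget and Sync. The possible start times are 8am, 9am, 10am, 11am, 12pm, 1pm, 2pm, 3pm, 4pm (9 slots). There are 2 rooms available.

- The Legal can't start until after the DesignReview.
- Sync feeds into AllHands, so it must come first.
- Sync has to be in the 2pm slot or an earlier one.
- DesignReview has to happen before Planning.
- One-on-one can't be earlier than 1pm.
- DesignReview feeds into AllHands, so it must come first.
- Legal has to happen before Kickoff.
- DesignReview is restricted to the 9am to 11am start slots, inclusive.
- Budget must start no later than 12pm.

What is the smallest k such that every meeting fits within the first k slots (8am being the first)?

The precedence chain requires at least 3 distinct slots.
With at most 2 per slot and 9 meetings, at least 5 slots are needed.
One-on-one can't be placed before 1pm — that is slot 6 counting from 8am — so the schedule must run through at least 6 slots.
6 works (last occupied slot: 1pm): for example Sync in 8am, Kickoff in 11am, Standup in 9am, DesignReview in 9am, Budget in 8am, Planning in 11am, Legal in 10am, One-on-one in 1pm, AllHands in 10am.

6 slots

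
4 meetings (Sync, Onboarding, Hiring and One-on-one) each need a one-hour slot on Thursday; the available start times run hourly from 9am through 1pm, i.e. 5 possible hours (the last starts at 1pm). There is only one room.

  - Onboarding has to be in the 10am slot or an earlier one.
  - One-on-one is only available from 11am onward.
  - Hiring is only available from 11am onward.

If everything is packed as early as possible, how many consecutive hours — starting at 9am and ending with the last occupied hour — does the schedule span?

With at most 1 per hour and 4 meetings, at least 4 hours are needed.
Hiring can't be placed before 11am — that is hour 3 counting from 9am — so the schedule must run through at least 3 hours.
4 works (last occupied hour: 12pm): for example One-on-one -> 12pm; Hiring -> 11am; Sync -> 10am; Onboarding -> 9am.

4 hours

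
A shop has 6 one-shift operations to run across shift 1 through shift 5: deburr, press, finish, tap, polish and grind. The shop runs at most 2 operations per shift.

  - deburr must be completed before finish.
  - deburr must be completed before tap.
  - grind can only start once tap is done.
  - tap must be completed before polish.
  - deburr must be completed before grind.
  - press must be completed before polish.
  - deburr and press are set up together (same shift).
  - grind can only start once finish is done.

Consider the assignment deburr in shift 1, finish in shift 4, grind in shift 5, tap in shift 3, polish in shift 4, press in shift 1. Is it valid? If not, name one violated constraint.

deburr must be completed before tap — holds.
grind can only start once finish is done — holds.
deburr must be completed before grind — holds.
deburr and press are set up together (same shift) — holds.
deburr must be completed before finish — holds.
tap must be completed before polish — holds.
The shop runs at most 2 operations per shift — holds.
grind can only start once tap is done — holds.
press must be completed before polish — holds.

Yes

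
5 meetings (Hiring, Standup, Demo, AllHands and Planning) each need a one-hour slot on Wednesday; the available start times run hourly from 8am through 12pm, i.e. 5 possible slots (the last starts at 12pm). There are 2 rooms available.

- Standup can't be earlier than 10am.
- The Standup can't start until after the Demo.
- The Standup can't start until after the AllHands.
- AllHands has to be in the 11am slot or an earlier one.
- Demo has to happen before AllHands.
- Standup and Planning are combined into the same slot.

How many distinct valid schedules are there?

Splitting on Hiring: it can be 8am (10), 9am (10), 10am (9), 11am (7), 12pm (4). Listing each branch's schedules as (Standup, Demo, AllHands, Planning):
Hiring=8am: (10am,8am,9am,10am) (11am,8am,9am,11am) (11am,8am,10am,11am) (11am,9am,10am,11am) (12pm,8am,9am,12pm) (12pm,8am,10am,12pm) (12pm,8am,11am,12pm) (12pm,9am,10am,12pm) (12pm,9am,11am,12pm) (12pm,10am,11am,12pm) — 10.
Hiring=9am: (10am,8am,9am,10am) (11am,8am,9am,11am) (11am,8am,10am,11am) (11am,9am,10am,11am) (12pm,8am,9am,12pm) (12pm,8am,10am,12pm) (12pm,8am,11am,12pm) (12pm,9am,10am,12pm) (12pm,9am,11am,12pm) (12pm,10am,11am,12pm) — 10.
Hiring=10am: (11am,8am,9am,11am) (11am,8am,10am,11am) (11am,9am,10am,11am) (12pm,8am,9am,12pm) (12pm,8am,10am,12pm) (12pm,8am,11am,12pm) (12pm,9am,10am,12pm) (12pm,9am,11am,12pm) (12pm,10am,11am,12pm) — 9.
Hiring=11am: (10am,8am,9am,10am) (12pm,8am,9am,12pm) (12pm,8am,10am,12pm) (12pm,8am,11am,12pm) (12pm,9am,10am,12pm) (12pm,9am,11am,12pm) (12pm,10am,11am,12pm) — 7.
Hiring=12pm: (10am,8am,9am,10am) (11am,8am,9am,11am) (11am,8am,10am,11am) (11am,9am,10am,11am) — 4.
Summing: 10 + 10 + 9 + 7 + 4 = 40.

40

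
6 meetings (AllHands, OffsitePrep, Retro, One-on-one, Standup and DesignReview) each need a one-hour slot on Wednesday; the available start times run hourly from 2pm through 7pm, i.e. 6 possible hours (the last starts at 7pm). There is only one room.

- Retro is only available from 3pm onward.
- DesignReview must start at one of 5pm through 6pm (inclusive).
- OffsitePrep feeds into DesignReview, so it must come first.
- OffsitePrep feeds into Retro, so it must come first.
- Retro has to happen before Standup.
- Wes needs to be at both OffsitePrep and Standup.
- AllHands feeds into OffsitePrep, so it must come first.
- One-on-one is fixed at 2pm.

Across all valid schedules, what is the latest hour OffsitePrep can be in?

Precedence pushes OffsitePrep to at least 3pm; downstream work caps OffsitePrep at 5pm.
OffsitePrep at 4pm is achievable: OffsitePrep=4pm, Retro=6pm, One-on-one=2pm, DesignReview=5pm, AllHands=3pm, Standup=7pm.
Nothing later works — the conflict and capacity constraints rule out every hour after 4pm.

4pm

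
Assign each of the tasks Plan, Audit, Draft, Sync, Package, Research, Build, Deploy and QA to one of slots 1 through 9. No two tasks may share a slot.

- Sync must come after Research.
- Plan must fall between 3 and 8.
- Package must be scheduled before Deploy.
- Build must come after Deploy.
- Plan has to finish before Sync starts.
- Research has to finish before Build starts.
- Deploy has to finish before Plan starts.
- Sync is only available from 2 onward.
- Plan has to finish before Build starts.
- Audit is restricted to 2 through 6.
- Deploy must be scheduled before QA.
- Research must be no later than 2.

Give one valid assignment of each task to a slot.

QA=8; Draft=9; Audit=2; Plan=5; Build=7; Sync=6; Package=3; Research=1; Deploy=4

Checking: Research(1) before Build(7); Package(3) before Deploy(4); Plan(5) before Build(7); Deploy(4) before Build(7); Plan(5) before Sync(6); Deploy(4) before Plan(5); Deploy(4) before QA(8); Research(1) before Sync(6); Sync=6 in [2,9]; Plan=5 in [3,8]; Audit=2 in [2,6]; Research=1 in [1,2]; max 1 per slot (cap 1).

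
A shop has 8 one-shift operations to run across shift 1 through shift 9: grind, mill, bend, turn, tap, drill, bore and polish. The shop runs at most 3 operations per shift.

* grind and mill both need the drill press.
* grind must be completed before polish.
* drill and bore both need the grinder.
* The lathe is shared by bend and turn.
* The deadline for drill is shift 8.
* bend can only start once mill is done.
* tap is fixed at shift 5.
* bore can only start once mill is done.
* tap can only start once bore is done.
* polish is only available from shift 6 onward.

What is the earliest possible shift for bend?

shift 2

Precedence pushes bend to at least shift 2.
bend at shift 2 is achievable: tap=shift 5, drill=shift 1, mill=shift 1, polish=shift 6, bore=shift 2, grind=shift 2, turn=shift 1, bend=shift 2.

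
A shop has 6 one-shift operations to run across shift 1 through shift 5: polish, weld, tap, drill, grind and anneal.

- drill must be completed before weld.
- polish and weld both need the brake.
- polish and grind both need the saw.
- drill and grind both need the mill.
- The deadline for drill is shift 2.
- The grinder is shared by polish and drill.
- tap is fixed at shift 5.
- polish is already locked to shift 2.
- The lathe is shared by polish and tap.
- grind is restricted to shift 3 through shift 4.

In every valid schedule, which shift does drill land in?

drill's window is shift 1–shift 2.
polish is fixed at shift 2, and drill can't share a shift with polish.
So drill must be shift 1.

shift 1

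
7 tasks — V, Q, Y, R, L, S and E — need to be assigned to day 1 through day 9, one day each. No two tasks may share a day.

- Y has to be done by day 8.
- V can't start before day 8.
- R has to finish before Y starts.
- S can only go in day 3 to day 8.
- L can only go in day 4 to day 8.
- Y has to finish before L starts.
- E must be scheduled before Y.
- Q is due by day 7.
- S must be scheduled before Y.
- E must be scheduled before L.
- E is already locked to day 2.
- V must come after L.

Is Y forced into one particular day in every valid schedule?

No

Y can be day 4 (e.g. Y -> day 4; Q -> day 6; R -> day 1; V -> day 8; L -> day 5; E -> day 2; S -> day 3) or day 5 (e.g. Q -> day 1; R -> day 4; S -> day 3; Y -> day 5; E -> day 2; V -> day 8; L -> day 6).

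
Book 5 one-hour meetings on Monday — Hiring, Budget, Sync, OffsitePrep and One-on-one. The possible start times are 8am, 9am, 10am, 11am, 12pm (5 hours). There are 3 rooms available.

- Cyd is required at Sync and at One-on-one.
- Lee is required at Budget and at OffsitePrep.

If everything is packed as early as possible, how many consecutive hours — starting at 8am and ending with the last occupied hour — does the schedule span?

2 hours

With at most 3 per hour and 5 meetings, at least 2 hours are needed.
2 works (last occupied hour: 9am): for example OffsitePrep in 9am; Sync in 8am; One-on-one in 9am; Budget in 8am; Hiring in 8am.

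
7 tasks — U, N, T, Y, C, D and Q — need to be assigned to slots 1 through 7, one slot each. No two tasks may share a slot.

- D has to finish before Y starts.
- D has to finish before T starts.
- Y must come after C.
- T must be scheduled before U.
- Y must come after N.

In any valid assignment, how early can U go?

3

Precedence pushes U to at least 3.
U at 3 is achievable: C=5, U=3, T=2, Q=7, N=4, Y=6, D=1.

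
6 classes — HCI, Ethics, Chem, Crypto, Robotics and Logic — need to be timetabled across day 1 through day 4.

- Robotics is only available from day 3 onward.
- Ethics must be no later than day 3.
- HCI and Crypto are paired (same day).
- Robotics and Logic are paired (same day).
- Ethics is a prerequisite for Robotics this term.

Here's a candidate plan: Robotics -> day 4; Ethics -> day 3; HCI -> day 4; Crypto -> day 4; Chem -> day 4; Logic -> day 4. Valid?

Yes, all constraints hold

Ethics must be no later than day 3 — holds.
HCI and Crypto are paired (same day) — holds.
Robotics and Logic are paired (same day) — holds.
Robotics is only available from day 3 onward — holds.
Ethics is a prerequisite for Robotics this term — holds.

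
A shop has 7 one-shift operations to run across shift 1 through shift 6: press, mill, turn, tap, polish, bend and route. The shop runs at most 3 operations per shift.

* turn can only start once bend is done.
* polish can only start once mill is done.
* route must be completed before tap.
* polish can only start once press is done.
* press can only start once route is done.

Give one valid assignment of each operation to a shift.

press=shift 2, bend=shift 1, turn=shift 2, tap=shift 2, polish=shift 3, mill=shift 1, route=shift 1

Checking: route(shift 1) before press(shift 2); mill(shift 1) before polish(shift 3); press(shift 2) before polish(shift 3); route(shift 1) before tap(shift 2); bend(shift 1) before turn(shift 2); max 3 per shift (cap 3).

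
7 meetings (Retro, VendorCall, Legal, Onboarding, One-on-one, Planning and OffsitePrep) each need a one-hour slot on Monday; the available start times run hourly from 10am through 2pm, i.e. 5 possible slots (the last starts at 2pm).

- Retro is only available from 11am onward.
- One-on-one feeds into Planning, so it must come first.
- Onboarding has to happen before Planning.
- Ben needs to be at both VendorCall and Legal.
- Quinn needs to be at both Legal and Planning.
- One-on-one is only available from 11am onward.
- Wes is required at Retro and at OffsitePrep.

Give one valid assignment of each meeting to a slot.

Legal -> 11am, Onboarding -> 10am, Planning -> 12pm, VendorCall -> 10am, One-on-one -> 11am, Retro -> 11am, OffsitePrep -> 10am

Checking: Onboarding(10am) before Planning(12pm); One-on-one(11am) before Planning(12pm); Legal(11am) != Planning(12pm); VendorCall(10am) != Legal(11am); Retro(11am) != OffsitePrep(10am); One-on-one=11am in [11am,2pm]; Retro=11am in [11am,2pm].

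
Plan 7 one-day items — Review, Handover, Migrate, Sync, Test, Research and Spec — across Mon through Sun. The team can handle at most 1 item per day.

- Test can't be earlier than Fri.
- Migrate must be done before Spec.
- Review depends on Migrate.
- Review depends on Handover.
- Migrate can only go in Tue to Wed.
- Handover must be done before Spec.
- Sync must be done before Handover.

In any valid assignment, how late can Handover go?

Thu

Precedence pushes Handover to at least Tue; downstream work caps Handover at Sat.
Handover at Thu is achievable: Research in Wed; Migrate in Tue; Sync in Mon; Spec in Sun; Review in Sat; Test in Fri; Handover in Thu.
Nothing later works — the capacity limit rule out every day after Thu.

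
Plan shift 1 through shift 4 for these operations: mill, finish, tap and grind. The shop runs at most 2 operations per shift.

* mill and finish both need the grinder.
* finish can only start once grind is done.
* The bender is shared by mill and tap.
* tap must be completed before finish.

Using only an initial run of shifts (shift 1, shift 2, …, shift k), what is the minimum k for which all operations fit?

3

The precedence chain requires at least 2 distinct shifts.
With at most 2 per shift and 4 operations, at least 2 shifts are needed.
Could 2 shifts be enough, i.e. nothing placed later than shift 2? No: finish must come after grind (at shift 1 or later) → {shift 2}; tap must come before finish (at shift 2 or earlier) → {shift 1}; mill can't share with tap (shift 1) → {shift 2}; finish can't share with mill (shift 2) → nothing is left.
So 2 shifts is not enough.
3 works (last occupied shift: shift 3): for example grind in shift 1, finish in shift 2, tap in shift 1, mill in shift 3.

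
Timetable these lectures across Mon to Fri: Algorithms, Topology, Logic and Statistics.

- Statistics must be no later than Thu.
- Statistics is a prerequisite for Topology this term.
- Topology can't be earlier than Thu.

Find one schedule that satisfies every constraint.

Logic=Mon, Topology=Thu, Algorithms=Mon, Statistics=Mon

Checking: Statistics(Mon) before Topology(Thu); Topology=Thu in [Thu,Fri]; Statistics=Mon in [Mon,Thu].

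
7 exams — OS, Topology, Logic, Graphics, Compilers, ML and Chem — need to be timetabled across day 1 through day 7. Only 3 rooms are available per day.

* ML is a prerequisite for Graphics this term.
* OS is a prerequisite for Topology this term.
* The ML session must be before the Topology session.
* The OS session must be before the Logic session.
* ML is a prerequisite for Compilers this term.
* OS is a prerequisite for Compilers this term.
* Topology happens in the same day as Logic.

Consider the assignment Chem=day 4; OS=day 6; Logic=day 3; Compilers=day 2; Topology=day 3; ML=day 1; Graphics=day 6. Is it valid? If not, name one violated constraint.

Only 3 rooms are available per day — holds.
The ML session must be before the Topology session — holds.
ML is a prerequisite for Compilers this term — holds.
The OS session must be before the Logic session — violated.
OS is a prerequisite for Topology this term — violated.
ML is a prerequisite for Graphics this term — holds.
Topology happens in the same day as Logic — holds.
OS is a prerequisite for Compilers this term — violated.

No. OS is a prerequisite for Compilers this term is not satisfied.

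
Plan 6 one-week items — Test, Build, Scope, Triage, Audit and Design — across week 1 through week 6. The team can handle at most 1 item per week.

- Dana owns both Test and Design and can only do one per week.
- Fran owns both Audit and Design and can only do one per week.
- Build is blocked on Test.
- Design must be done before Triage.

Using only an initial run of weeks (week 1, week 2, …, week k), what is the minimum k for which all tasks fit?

The precedence chain requires at least 2 distinct weeks.
With at most 1 per week and 6 tasks, at least 6 weeks are needed.
6 works (last occupied week: week 6): for example Triage=week 4, Design=week 3, Audit=week 6, Build=week 2, Scope=week 5, Test=week 1.

6 weeks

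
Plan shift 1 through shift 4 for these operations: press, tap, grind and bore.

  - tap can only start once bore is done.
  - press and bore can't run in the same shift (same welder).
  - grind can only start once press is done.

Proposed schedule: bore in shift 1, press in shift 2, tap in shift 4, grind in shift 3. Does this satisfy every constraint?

tap can only start once bore is done — holds.
grind can only start once press is done — holds.
press and bore can't run in the same shift (same welder) — holds.

Valid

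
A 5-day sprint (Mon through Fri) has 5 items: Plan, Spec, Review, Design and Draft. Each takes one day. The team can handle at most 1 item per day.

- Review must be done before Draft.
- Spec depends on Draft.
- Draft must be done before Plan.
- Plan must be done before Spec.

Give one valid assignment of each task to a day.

Review in Mon, Plan in Wed, Draft in Tue, Spec in Thu, Design in Fri

Checking: Review(Mon) before Draft(Tue); Draft(Tue) before Spec(Thu); Draft(Tue) before Plan(Wed); Plan(Wed) before Spec(Thu); max 1 per day (cap 1).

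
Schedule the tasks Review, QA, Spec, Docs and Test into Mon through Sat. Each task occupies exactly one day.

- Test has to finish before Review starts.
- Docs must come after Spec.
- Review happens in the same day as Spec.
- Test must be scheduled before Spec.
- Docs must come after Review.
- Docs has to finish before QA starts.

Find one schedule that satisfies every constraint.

Spec in Tue, Docs in Wed, Test in Mon, Review in Tue, QA in Thu

Checking: Docs(Wed) before QA(Thu); Test(Mon) before Spec(Tue); Spec(Tue) before Docs(Wed); Review(Tue) before Docs(Wed); Test(Mon) before Review(Tue); Review = Spec = Tue.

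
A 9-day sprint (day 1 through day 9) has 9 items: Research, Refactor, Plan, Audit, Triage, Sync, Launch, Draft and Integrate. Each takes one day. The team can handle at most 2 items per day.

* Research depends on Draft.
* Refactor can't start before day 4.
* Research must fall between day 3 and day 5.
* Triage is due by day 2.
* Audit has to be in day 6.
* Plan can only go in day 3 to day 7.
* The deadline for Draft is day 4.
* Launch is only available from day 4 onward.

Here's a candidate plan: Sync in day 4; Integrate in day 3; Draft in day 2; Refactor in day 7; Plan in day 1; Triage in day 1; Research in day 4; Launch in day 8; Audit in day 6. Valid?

No — it violates: Plan can only go in day 3 to day 7

Research must fall between day 3 and day 5 — holds.
Refactor can't start before day 4 — holds.
The team can handle at most 2 items per day — holds.
Plan can only go in day 3 to day 7 — violated.
The deadline for Draft is day 4 — holds.
Audit has to be in day 6 — holds.
Triage is due by day 2 — holds.
Research depends on Draft — holds.
Launch is only available from day 4 onward — holds.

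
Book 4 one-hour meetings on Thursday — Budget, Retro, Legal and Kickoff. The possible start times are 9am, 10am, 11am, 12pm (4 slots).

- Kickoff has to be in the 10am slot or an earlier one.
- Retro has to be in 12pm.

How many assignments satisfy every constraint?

32

Splitting on Budget: it can be 9am (8), 10am (8), 11am (8), 12pm (8). Listing each branch's schedules as (Retro, Legal, Kickoff):
Budget=9am: (12pm,9am,9am) (12pm,9am,10am) (12pm,10am,9am) (12pm,10am,10am) (12pm,11am,9am) (12pm,11am,10am) (12pm,12pm,9am) (12pm,12pm,10am) — 8.
Budget=10am: (12pm,9am,9am) (12pm,9am,10am) (12pm,10am,9am) (12pm,10am,10am) (12pm,11am,9am) (12pm,11am,10am) (12pm,12pm,9am) (12pm,12pm,10am) — 8.
Budget=11am: (12pm,9am,9am) (12pm,9am,10am) (12pm,10am,9am) (12pm,10am,10am) (12pm,11am,9am) (12pm,11am,10am) (12pm,12pm,9am) (12pm,12pm,10am) — 8.
Budget=12pm: (12pm,9am,9am) (12pm,9am,10am) (12pm,10am,9am) (12pm,10am,10am) (12pm,11am,9am) (12pm,11am,10am) (12pm,12pm,9am) (12pm,12pm,10am) — 8.
Summing: 8 + 8 + 8 + 8 = 32.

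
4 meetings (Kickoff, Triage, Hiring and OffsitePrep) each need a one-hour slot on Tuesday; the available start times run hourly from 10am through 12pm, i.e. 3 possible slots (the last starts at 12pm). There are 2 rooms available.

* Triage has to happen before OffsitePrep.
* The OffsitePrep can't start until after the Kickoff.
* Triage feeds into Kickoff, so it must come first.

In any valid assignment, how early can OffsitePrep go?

Precedence pushes OffsitePrep to at least 12pm.
OffsitePrep at 12pm is achievable: Kickoff in 11am, Triage in 10am, Hiring in 10am, OffsitePrep in 12pm.

12pm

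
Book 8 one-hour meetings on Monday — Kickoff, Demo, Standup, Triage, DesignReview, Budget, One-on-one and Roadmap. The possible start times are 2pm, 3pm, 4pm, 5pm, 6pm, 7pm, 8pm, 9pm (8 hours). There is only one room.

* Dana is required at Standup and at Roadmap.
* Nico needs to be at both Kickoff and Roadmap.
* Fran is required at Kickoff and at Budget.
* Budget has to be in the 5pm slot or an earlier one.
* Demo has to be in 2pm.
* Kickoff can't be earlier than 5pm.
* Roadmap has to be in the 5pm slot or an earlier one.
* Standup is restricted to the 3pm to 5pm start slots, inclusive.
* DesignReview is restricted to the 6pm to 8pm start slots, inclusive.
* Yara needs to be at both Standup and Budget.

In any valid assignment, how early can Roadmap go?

3pm

Roadmap's own window allows nothing later than 5pm.
Roadmap at 3pm is achievable: One-on-one=9pm, DesignReview=6pm, Roadmap=3pm, Standup=4pm, Demo=2pm, Kickoff=7pm, Budget=5pm, Triage=8pm.
Nothing earlier works — the conflict and capacity constraints rule out every hour before 3pm.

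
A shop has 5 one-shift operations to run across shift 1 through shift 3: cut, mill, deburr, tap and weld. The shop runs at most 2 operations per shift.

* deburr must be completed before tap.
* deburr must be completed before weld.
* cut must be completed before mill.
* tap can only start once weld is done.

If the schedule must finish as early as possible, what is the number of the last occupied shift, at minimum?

The precedence chain requires at least 3 distinct shifts.
With at most 2 per shift and 5 operations, at least 3 shifts are needed.
3 works (last occupied shift: shift 3): for example deburr=shift 1, weld=shift 2, tap=shift 3, mill=shift 2, cut=shift 1.

3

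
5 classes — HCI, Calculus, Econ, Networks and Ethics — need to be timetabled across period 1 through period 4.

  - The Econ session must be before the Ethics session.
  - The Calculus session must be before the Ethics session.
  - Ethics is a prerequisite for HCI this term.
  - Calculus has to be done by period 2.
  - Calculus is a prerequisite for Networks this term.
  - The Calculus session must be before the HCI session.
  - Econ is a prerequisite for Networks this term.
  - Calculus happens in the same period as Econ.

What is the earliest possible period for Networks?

Precedence pushes Networks to at least period 2.
Networks at period 2 is achievable: Networks in period 2; HCI in period 3; Ethics in period 2; Calculus in period 1; Econ in period 1.

period 2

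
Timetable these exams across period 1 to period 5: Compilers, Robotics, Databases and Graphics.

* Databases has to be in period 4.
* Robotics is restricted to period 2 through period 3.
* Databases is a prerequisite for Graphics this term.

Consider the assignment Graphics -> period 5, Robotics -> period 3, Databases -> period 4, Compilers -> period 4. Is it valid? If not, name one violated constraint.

Yes, all constraints hold

Databases is a prerequisite for Graphics this term — holds.
Databases has to be in period 4 — holds.
Robotics is restricted to period 2 through period 3 — holds.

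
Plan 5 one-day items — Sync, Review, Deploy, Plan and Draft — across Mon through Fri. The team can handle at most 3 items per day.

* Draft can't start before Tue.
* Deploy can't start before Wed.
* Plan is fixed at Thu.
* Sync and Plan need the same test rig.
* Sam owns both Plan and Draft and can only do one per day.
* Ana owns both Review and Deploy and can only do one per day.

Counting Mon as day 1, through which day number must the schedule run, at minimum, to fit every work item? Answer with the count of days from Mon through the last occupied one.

With at most 3 per day and 5 work items, at least 2 days are needed.
Plan can't be placed before Thu — that is day 4 counting from Mon — so the schedule must run through at least 4 days.
4 works (last occupied day: Thu): for example Plan in Thu; Review in Mon; Sync in Mon; Deploy in Wed; Draft in Tue.

4 days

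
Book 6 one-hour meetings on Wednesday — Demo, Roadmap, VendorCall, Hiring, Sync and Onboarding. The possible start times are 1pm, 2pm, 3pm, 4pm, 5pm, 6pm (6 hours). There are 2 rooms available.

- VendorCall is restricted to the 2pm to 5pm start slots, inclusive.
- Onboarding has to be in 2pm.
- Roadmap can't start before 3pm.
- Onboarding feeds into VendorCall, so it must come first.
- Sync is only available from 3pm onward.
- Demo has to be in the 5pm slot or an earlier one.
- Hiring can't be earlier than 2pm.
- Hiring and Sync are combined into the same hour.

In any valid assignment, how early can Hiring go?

Hiring is available from 2pm; Hiring must be in the same hour as Sync, which can't be before 3pm, so Hiring is at least 3pm.
Hiring at 3pm is achievable: Onboarding=2pm, Roadmap=4pm, VendorCall=4pm, Demo=1pm, Sync=3pm, Hiring=3pm.

3pm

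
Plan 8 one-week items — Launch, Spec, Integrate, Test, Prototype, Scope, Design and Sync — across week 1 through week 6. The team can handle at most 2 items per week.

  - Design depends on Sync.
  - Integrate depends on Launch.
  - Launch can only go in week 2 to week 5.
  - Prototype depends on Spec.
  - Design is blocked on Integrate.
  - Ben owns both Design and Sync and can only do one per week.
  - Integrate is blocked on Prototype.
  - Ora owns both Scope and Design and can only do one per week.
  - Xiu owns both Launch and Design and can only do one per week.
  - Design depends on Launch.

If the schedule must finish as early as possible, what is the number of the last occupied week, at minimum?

The precedence chain requires at least 4 distinct weeks.
With at most 2 per week and 8 tasks, at least 4 weeks are needed.
4 works (last occupied week: week 4): for example Prototype=week 2, Design=week 4, Sync=week 1, Test=week 4, Launch=week 2, Integrate=week 3, Spec=week 1, Scope=week 3.

week 4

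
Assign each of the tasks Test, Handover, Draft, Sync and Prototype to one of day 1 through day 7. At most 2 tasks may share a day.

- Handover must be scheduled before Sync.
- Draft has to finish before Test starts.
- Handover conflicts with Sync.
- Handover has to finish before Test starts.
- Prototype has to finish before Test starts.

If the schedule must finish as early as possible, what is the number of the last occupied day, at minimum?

The precedence chain requires at least 2 distinct days.
With at most 2 per day and 5 tasks, at least 3 days are needed.
3 works (last occupied day: day 3): for example Draft=day 1; Handover=day 1; Prototype=day 2; Test=day 3; Sync=day 2.

3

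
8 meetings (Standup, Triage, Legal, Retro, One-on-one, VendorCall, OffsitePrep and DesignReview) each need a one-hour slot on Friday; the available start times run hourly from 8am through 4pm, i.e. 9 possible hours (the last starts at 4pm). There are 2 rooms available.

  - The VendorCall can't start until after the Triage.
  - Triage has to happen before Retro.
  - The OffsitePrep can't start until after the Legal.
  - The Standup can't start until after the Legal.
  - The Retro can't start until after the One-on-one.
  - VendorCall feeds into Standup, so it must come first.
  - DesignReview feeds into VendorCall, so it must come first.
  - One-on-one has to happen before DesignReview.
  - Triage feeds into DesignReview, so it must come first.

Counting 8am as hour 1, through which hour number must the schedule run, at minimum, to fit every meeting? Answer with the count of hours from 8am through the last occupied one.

The precedence chain requires at least 4 distinct hours.
With at most 2 per hour and 8 meetings, at least 4 hours are needed.
4 works (last occupied hour: 11am): for example Retro in 10am, OffsitePrep in 11am, DesignReview in 9am, Legal in 9am, Triage in 8am, One-on-one in 8am, VendorCall in 10am, Standup in 11am.

4 hours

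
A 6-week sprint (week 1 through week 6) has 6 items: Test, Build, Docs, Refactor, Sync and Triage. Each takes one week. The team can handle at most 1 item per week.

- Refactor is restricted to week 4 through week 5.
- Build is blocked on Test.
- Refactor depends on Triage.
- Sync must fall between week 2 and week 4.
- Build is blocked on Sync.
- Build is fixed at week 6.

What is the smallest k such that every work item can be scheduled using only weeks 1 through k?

The precedence chain requires at least 2 distinct weeks.
With at most 1 per week and 6 work items, at least 6 weeks are needed.
Build can't be placed before week 6, so the schedule must run through at least week 6.
6 works (last occupied week: week 6): for example Sync -> week 2; Docs -> week 5; Test -> week 1; Triage -> week 3; Build -> week 6; Refactor -> week 4.

6 weeks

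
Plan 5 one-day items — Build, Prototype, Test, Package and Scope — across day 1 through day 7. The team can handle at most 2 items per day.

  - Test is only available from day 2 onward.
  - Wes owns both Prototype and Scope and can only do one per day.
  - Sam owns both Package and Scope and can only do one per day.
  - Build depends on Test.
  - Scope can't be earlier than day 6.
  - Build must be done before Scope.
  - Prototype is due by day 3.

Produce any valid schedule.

Build in day 3, Scope in day 6, Prototype in day 1, Package in day 1, Test in day 2

Checking: Build(day 3) before Scope(day 6); Test(day 2) before Build(day 3); Package(day 1) != Scope(day 6); Prototype(day 1) != Scope(day 6); Scope=day 6 in [day 6,day 7]; Prototype=day 1 in [day 1,day 3]; Test=day 2 in [day 2,day 7]; max 2 per day (cap 2).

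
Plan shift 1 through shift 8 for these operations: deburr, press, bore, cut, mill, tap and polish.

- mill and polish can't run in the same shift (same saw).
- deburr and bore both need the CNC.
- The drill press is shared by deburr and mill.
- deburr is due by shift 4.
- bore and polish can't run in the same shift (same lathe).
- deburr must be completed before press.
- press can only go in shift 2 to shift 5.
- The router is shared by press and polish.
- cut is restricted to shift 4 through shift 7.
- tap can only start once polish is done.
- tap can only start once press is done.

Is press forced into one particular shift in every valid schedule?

press can be shift 2 (e.g. deburr=shift 1; cut=shift 4; press=shift 2; tap=shift 3; bore=shift 2; mill=shift 2; polish=shift 1) or shift 3 (e.g. press=shift 3; deburr=shift 1; mill=shift 2; polish=shift 1; tap=shift 4; cut=shift 4; bore=shift 2).

No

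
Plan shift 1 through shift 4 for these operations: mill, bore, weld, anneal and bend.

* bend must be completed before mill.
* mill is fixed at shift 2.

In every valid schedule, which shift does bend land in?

shift 1

Downstream work caps bend at shift 1.
So bend is pinned to shift 1.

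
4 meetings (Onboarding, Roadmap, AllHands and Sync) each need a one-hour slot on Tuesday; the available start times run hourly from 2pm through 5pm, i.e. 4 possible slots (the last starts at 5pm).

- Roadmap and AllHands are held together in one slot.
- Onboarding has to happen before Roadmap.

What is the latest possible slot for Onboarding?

Downstream work caps Onboarding at 4pm.
Onboarding at 4pm is achievable: Onboarding -> 4pm, AllHands -> 5pm, Sync -> 2pm, Roadmap -> 5pm.

4pm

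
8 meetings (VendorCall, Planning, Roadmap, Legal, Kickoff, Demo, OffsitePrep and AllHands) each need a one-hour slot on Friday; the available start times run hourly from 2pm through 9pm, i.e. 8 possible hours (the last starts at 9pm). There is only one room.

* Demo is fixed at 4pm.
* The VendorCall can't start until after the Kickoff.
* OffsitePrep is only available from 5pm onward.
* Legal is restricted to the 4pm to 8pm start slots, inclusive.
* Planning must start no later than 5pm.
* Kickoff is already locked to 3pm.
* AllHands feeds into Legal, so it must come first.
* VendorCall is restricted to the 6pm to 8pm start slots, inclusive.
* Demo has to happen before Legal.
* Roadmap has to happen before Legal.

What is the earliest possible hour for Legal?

7pm

Legal is available from 4pm; precedence pushes Legal to at least 5pm; Legal's own window allows nothing later than 8pm.
Legal at 7pm is achievable: VendorCall=8pm, Planning=2pm, Demo=4pm, AllHands=6pm, OffsitePrep=9pm, Legal=7pm, Roadmap=5pm, Kickoff=3pm.
Nothing earlier works — the capacity limit rule out every hour before 7pm.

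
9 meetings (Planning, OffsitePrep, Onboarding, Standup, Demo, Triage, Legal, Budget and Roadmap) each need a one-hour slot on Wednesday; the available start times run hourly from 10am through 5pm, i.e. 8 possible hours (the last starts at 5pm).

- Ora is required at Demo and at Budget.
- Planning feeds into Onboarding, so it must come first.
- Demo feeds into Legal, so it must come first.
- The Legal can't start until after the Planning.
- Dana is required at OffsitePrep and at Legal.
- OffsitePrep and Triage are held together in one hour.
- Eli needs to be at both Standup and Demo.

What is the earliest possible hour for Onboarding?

Precedence pushes Onboarding to at least 11am.
Onboarding at 11am is achievable: Demo -> 10am, OffsitePrep -> 10am, Budget -> 11am, Standup -> 11am, Legal -> 11am, Roadmap -> 10am, Onboarding -> 11am, Triage -> 10am, Planning -> 10am.

11am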